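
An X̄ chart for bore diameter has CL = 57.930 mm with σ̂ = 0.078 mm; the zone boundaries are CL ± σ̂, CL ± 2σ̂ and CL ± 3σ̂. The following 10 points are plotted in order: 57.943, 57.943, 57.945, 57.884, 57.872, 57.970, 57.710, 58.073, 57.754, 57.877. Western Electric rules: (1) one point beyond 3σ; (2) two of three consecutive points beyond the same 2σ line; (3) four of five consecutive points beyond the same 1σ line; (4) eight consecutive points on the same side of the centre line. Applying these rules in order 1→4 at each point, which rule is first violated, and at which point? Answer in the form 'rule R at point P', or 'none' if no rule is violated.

rule 2 at point 9

Zone of each point (C = within 1σ̂, B = 1σ̂–2σ̂, A = 2σ̂–3σ̂, * = beyond 3σ̂; sign = side of CL): 1:+C, 2:+C, 3:+C, 4:-C, 5:-C, 6:+C, 7:-A, 8:+B, 9:-A, 10:-C
Rule 2 (two of three consecutive points beyond the same 2σ limit) is satisfied at point 9.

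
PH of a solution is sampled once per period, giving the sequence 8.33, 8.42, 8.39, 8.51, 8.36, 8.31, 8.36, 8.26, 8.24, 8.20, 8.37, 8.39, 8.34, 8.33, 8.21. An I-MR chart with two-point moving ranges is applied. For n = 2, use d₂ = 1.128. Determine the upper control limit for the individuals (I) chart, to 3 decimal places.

X̄ = (8.33 + 8.42 + 8.39 + 8.51 + 8.36 + 8.31 + 8.36 + 8.26 + 8.24 + 8.20 + 8.37 + 8.39 + 8.34 + 8.33 + 8.21) / 15 = 8.3347
Moving ranges: 0.09, 0.03, 0.12, 0.15, 0.05, 0.05, 0.10, 0.02, 0.04, 0.17, 0.02, 0.05, 0.01, 0.12; M̄R̄ = 1.0200 / 14 = 0.0729
UCL = X̄ + 3·M̄R̄/d₂ = 8.3347 + 3 × 0.0729 / 1.128 = 8.5284

8.528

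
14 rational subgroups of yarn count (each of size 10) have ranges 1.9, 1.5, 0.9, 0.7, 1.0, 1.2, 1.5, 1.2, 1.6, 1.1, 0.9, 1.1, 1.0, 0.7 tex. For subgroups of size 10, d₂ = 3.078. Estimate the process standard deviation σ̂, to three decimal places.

0.378

R̄ = (1.9 + 1.5 + 0.9 + 0.7 + 1.0 + 1.2 + 1.5 + 1.2 + 1.6 + 1.1 + 0.9 + 1.1 + 1.0 + 0.7) / 14 = 1.1643
σ̂ = R̄ / d₂ = 1.1643 / 3.078 = 0.3783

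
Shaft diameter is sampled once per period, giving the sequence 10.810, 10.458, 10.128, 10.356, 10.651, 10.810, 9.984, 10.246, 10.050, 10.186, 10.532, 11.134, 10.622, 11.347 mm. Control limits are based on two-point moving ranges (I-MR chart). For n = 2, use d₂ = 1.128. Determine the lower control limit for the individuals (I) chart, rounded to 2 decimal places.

X̄ = (10.810 + 10.458 + 10.128 + 10.356 + 10.651 + 10.810 + 9.984 + 10.246 + 10.050 + 10.186 + 10.532 + 11.134 + 10.622 + 11.347) / 14 = 10.5224
Moving ranges: 0.352, 0.330, 0.228, 0.295, 0.159, 0.826, 0.262, 0.196, 0.136, 0.346, 0.602, 0.512, 0.725; M̄R̄ = 4.9690 / 13 = 0.3822
LCL = X̄ − 3·M̄R̄/d₂ = 10.5224 − 3 × 0.3822 / 1.128 = 9.5059

9.51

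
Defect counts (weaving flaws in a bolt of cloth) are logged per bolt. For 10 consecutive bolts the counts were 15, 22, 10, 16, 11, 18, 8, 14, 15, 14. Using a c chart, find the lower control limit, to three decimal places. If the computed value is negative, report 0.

2.955

c̄ = (15 + 22 + 10 + 16 + 11 + 18 + 8 + 14 + 15 + 14) / 10 = 143 / 10 = 14.3000
LCL = c̄ − 3√c̄ = 14.3000 − 3 × 3.7815 = 2.9554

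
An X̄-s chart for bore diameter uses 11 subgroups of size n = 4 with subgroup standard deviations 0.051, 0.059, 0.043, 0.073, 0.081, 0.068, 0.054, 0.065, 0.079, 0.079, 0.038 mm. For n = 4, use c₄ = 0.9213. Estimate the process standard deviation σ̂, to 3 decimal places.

s̄ = (0.051 + 0.059 + 0.043 + 0.073 + 0.081 + 0.068 + 0.054 + 0.065 + 0.079 + 0.079 + 0.038) / 11 = 0.0627
σ̂ = s̄ / c₄ = 0.0627 / 0.9213 = 0.0681

0.068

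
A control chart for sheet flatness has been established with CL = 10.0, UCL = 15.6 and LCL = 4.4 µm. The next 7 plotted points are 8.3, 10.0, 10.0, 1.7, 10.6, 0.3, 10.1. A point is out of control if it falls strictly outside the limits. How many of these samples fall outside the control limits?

2

Compare each point to [4.4, 15.6]: sample 4 = 1.7 < LCL; sample 6 = 0.3 < LCL.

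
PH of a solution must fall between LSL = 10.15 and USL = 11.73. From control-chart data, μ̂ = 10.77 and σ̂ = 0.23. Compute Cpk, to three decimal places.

Cpu = (USL − μ̂) / (3σ̂) = (11.73 − 10.77) / (3 × 0.23) = 1.3913; Cpl = (μ̂ − LSL) / (3σ̂) = (10.77 − 10.15) / (3 × 0.23) = 0.8986; Cpk = min(Cpu, Cpl) = 0.8986

0.899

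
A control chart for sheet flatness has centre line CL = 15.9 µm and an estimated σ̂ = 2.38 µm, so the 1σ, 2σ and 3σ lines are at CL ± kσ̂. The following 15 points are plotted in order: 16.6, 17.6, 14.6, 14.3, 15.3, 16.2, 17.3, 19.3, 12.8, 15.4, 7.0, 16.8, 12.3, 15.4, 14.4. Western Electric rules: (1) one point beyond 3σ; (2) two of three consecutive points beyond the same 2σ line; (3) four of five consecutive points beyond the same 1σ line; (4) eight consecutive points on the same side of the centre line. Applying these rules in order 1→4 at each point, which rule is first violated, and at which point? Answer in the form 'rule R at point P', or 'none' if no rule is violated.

Zone of each point (C = within 1σ̂, B = 1σ̂–2σ̂, A = 2σ̂–3σ̂, * = beyond 3σ̂; sign = side of CL): 1:+C, 2:+C, 3:-C, 4:-C, 5:-C, 6:+C, 7:+C, 8:+B, 9:-B, 10:-C, 11:-*, 12:+C, 13:-B, 14:-C, 15:-C
Rule 1 (one point beyond the 3σ limits) is satisfied at point 11.

rule 1 at point 11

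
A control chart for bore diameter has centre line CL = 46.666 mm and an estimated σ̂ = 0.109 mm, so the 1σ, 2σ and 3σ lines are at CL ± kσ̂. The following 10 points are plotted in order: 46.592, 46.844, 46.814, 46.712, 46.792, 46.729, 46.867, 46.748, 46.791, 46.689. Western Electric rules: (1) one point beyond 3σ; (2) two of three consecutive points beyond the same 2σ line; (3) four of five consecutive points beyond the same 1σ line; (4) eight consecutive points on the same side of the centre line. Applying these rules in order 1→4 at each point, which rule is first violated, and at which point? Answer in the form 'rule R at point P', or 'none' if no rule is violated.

Zone of each point (C = within 1σ̂, B = 1σ̂–2σ̂, A = 2σ̂–3σ̂, * = beyond 3σ̂; sign = side of CL): 1:-C, 2:+B, 3:+B, 4:+C, 5:+B, 6:+C, 7:+B, 8:+C, 9:+B, 10:+C
Rule 4 (eight consecutive points on the same side of the centre line) is satisfied at point 9.

rule 4 at point 9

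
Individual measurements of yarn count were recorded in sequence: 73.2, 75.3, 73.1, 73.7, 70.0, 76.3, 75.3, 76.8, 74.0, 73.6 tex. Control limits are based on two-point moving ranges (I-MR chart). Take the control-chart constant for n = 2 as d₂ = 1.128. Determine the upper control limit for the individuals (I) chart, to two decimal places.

X̄ = (73.2 + 75.3 + 73.1 + 73.7 + 70.0 + 76.3 + 75.3 + 76.8 + 74.0 + 73.6) / 10 = 74.1300
Moving ranges: 2.1, 2.2, 0.6, 3.7, 6.3, 1.0, 1.5, 2.8, 0.4; M̄R̄ = 20.6000 / 9 = 2.2889
UCL = X̄ + 3·M̄R̄/d₂ = 74.1300 + 3 × 2.2889 / 1.128 = 80.2175

80.22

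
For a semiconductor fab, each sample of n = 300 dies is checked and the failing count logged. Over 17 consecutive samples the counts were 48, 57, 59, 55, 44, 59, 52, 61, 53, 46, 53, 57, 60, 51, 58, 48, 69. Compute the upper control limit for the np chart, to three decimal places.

p̄ = Σdᵢ / (k·n) = 930 / (17 × 300) = 0.18235
UCL = np̄ + 3·√(np̄(1−p̄)) = 54.7059 + 3 × √(54.7059×0.81765) = 54.7059 + 3 × 6.6881 = 74.7701

74.770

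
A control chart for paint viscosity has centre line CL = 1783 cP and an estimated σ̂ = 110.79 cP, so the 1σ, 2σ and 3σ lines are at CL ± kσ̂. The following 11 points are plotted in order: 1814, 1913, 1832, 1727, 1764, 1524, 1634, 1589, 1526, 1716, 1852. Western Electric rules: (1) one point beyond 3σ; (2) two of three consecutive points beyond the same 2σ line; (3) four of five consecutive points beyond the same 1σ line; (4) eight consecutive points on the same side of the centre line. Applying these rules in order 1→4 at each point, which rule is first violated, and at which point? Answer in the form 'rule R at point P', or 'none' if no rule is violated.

rule 3 at point 9

Zone of each point (C = within 1σ̂, B = 1σ̂–2σ̂, A = 2σ̂–3σ̂, * = beyond 3σ̂; sign = side of CL): 1:+C, 2:+B, 3:+C, 4:-C, 5:-C, 6:-A, 7:-B, 8:-B, 9:-A, 10:-C, 11:+C
Rule 3 (four of five consecutive points beyond the same 1σ limit) is satisfied at point 9.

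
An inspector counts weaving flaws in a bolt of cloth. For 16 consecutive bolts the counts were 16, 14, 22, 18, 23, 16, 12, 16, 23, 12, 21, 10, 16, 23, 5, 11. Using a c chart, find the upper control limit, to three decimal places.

c̄ = (16 + 14 + 22 + 18 + 23 + 16 + 12 + 16 + 23 + 12 + 21 + 10 + 16 + 23 + 5 + 11) / 16 = 258 / 16 = 16.1250
UCL = c̄ + 3√c̄ = 16.1250 + 3 × √16.1250 = 16.1250 + 3 × 4.0156 = 28.1718

28.172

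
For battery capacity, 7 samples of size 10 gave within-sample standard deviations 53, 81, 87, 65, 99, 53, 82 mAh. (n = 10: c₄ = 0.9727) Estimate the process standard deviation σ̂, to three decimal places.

s̄ = (53 + 81 + 87 + 65 + 99 + 53 + 82) / 7 = 74.2857
σ̂ = s̄ / c₄ = 74.2857 / 0.9727 = 76.3706

76.371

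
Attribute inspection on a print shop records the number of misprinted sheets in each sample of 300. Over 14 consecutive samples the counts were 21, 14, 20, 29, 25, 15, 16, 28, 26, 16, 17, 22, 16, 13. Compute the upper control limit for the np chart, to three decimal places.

32.776

p̄ = Σdᵢ / (k·n) = 278 / (14 × 300) = 0.06619
UCL = np̄ + 3·√(np̄(1−p̄)) = 19.8571 + 3 × √(19.8571×0.93381) = 19.8571 + 3 × 4.3061 = 32.7755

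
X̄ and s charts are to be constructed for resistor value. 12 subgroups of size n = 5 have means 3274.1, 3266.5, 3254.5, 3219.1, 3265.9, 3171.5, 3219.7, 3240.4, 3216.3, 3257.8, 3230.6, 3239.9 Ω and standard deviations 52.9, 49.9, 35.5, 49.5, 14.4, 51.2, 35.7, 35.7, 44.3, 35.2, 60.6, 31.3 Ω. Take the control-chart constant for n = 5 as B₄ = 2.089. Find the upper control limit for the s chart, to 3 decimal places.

86.380

s̄ = (52.9 + 49.9 + 35.5 + 49.5 + 14.4 + 51.2 + 35.7 + 35.7 + 44.3 + 35.2 + 60.6 + 31.3) / 12 = 41.3500
UCL_s = B₄·s̄ = 2.089 × 41.3500 = 86.3802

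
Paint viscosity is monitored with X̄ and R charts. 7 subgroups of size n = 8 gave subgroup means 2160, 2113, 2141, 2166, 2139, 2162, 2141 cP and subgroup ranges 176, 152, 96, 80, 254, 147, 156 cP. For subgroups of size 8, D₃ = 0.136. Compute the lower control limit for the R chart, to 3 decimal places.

R̄ = (176 + 152 + 96 + 80 + 254 + 147 + 156) / 7 = 1061.0000 / 7 = 151.5714
LCL_R = D₃·R̄ = 0.136 × 151.5714 = 20.6137

20.614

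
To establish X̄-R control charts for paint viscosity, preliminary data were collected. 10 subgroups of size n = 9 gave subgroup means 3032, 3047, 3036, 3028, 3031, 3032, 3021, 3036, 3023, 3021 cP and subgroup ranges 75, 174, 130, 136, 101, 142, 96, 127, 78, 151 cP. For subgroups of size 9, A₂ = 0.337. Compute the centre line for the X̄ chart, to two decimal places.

X̄̄ = (3032 + 3047 + 3036 + 3028 + 3031 + 3032 + 3021 + 3036 + 3023 + 3021) / 10 = 30307.0000 / 10 = 3030.7000
CL = X̄̄ = 3030.7000

3030.70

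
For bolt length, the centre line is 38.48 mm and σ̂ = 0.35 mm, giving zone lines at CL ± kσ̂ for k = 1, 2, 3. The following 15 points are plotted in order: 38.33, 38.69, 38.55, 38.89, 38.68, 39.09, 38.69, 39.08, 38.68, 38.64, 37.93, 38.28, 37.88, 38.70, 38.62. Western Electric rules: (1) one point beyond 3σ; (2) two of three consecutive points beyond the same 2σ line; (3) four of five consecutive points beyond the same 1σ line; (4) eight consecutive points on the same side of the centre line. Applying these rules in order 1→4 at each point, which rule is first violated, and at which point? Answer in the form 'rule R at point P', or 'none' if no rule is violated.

Zone of each point (C = within 1σ̂, B = 1σ̂–2σ̂, A = 2σ̂–3σ̂, * = beyond 3σ̂; sign = side of CL): 1:-C, 2:+C, 3:+C, 4:+B, 5:+C, 6:+B, 7:+C, 8:+B, 9:+C, 10:+C, 11:-B, 12:-C, 13:-B, 14:+C, 15:+C
Rule 4 (eight consecutive points on the same side of the centre line) is satisfied at point 9.

rule 4 at point 9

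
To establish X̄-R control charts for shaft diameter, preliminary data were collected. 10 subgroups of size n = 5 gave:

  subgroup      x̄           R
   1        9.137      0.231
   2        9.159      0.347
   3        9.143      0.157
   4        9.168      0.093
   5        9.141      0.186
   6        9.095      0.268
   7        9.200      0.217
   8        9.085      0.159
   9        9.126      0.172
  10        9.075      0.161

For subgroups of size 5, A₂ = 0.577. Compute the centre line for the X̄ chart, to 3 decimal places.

9.133

X̄̄ = (9.137 + 9.159 + 9.143 + 9.168 + 9.141 + 9.095 + 9.200 + 9.085 + 9.126 + 9.075) / 10 = 91.3290 / 10 = 9.1329
CL = X̄̄ = 9.1329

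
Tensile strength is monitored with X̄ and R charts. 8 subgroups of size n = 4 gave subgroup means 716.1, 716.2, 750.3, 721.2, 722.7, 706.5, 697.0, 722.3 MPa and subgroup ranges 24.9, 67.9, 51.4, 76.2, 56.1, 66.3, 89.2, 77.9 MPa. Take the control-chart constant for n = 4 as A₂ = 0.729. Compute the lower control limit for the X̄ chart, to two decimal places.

X̄̄ = (716.1 + 716.2 + 750.3 + 721.2 + 722.7 + 706.5 + 697.0 + 722.3) / 8 = 5752.3000 / 8 = 719.0375
R̄ = (24.9 + 67.9 + 51.4 + 76.2 + 56.1 + 66.3 + 89.2 + 77.9) / 8 = 509.9000 / 8 = 63.7375
LCL = X̄̄ − A₂·R̄ = 719.0375 − 0.729 × 63.7375 = 672.5729

672.57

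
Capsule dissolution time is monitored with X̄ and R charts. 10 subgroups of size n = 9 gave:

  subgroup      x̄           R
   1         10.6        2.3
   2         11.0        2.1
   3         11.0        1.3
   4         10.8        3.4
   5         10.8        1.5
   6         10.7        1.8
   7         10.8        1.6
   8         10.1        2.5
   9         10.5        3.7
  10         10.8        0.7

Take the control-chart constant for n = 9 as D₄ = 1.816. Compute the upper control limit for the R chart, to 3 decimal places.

R̄ = (2.3 + 2.1 + 1.3 + 3.4 + 1.5 + 1.8 + 1.6 + 2.5 + 3.7 + 0.7) / 10 = 20.9000 / 10 = 2.0900
UCL_R = D₄·R̄ = 1.816 × 2.0900 = 3.7954

3.795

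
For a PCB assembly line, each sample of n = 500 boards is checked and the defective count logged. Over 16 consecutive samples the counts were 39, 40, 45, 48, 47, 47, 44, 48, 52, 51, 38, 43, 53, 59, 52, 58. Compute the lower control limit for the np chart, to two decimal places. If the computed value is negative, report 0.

28.03

p̄ = Σdᵢ / (k·n) = 764 / (16 × 500) = 0.09550
LCL = np̄ − 3·√(np̄(1−p̄)) = 47.7500 − 3 × 6.5719 = 28.0343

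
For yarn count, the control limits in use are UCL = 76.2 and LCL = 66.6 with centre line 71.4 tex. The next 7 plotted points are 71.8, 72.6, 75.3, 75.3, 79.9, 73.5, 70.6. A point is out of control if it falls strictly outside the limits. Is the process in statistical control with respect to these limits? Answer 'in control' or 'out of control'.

Compare each point to [66.6, 76.2]: sample 5 = 79.9 > UCL.

out of control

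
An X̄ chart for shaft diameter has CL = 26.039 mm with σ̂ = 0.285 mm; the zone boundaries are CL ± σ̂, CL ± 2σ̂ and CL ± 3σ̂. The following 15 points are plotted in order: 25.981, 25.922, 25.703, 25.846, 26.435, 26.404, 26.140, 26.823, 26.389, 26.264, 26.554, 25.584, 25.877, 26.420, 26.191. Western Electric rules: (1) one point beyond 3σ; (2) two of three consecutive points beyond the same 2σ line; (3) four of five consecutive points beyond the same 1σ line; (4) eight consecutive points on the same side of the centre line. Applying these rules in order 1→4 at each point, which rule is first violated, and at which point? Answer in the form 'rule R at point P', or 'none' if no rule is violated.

rule 3 at point 9

Zone of each point (C = within 1σ̂, B = 1σ̂–2σ̂, A = 2σ̂–3σ̂, * = beyond 3σ̂; sign = side of CL): 1:-C, 2:-C, 3:-B, 4:-C, 5:+B, 6:+B, 7:+C, 8:+A, 9:+B, 10:+C, 11:+B, 12:-B, 13:-C, 14:+B, 15:+C
Rule 3 (four of five consecutive points beyond the same 1σ limit) is satisfied at point 9.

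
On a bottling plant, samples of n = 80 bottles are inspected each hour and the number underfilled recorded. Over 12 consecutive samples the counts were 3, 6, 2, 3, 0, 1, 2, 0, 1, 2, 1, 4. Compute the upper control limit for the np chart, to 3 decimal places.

6.357

p̄ = Σdᵢ / (k·n) = 25 / (12 × 80) = 0.02604
UCL = np̄ + 3·√(np̄(1−p̄)) = 2.0833 + 3 × √(2.0833×0.97396) = 2.0833 + 3 × 1.4245 = 6.3567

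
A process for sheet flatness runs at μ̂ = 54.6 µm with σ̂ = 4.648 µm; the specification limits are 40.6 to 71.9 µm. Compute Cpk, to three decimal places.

1.004

Cpu = (USL − μ̂) / (3σ̂) = (71.9 − 54.6) / (3 × 4.648) = 1.2407; Cpl = (μ̂ − LSL) / (3σ̂) = (54.6 − 40.6) / (3 × 4.648) = 1.0040; Cpk = min(Cpu, Cpl) = 1.0040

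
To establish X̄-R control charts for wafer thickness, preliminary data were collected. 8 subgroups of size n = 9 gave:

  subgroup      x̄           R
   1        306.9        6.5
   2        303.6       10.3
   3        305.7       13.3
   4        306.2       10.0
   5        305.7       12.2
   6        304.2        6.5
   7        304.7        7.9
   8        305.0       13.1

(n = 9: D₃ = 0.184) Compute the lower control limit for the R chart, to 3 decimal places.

1.835

R̄ = (6.5 + 10.3 + 13.3 + 10.0 + 12.2 + 6.5 + 7.9 + 13.1) / 8 = 79.8000 / 8 = 9.9750
LCL_R = D₃·R̄ = 0.184 × 9.9750 = 1.8354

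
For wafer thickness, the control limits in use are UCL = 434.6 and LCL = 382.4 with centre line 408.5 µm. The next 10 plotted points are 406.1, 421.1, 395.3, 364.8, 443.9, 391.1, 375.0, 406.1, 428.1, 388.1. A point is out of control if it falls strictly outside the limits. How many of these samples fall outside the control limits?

Compare each point to [382.4, 434.6]: sample 4 = 364.8 < LCL; sample 5 = 443.9 > UCL; sample 7 = 375.0 < LCL.

3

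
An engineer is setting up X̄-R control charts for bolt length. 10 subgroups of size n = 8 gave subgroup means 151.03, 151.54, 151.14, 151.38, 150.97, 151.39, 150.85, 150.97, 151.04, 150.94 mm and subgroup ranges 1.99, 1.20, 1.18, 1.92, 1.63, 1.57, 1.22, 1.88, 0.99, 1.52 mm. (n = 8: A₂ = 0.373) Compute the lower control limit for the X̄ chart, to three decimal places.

X̄̄ = (151.03 + 151.54 + 151.14 + 151.38 + 150.97 + 151.39 + 150.85 + 150.97 + 151.04 + 150.94) / 10 = 1511.2500 / 10 = 151.1250
R̄ = (1.99 + 1.20 + 1.18 + 1.92 + 1.63 + 1.57 + 1.22 + 1.88 + 0.99 + 1.52) / 10 = 15.1000 / 10 = 1.5100
LCL = X̄̄ − A₂·R̄ = 151.1250 − 0.373 × 1.5100 = 150.5618

150.562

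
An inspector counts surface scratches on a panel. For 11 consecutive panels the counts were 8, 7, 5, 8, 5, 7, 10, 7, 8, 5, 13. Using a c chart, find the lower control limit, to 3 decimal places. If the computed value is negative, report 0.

0.000

c̄ = (8 + 7 + 5 + 8 + 5 + 7 + 10 + 7 + 8 + 5 + 13) / 11 = 83 / 11 = 7.5455
LCL = c̄ − 3√c̄ = 7.5455 − 3 × 2.7469 = -0.6952 → 0 (cannot be negative)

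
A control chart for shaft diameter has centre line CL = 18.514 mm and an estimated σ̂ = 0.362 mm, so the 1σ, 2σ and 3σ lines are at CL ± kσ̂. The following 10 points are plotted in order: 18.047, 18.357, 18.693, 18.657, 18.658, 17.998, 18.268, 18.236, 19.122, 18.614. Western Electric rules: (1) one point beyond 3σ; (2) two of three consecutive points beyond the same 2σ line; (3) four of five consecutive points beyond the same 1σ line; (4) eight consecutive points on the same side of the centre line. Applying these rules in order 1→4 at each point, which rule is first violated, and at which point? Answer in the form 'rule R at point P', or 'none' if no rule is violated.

none

Zone of each point (C = within 1σ̂, B = 1σ̂–2σ̂, A = 2σ̂–3σ̂, * = beyond 3σ̂; sign = side of CL): 1:-B, 2:-C, 3:+C, 4:+C, 5:+C, 6:-B, 7:-C, 8:-C, 9:+B, 10:+C
No rule fires across all 10 points.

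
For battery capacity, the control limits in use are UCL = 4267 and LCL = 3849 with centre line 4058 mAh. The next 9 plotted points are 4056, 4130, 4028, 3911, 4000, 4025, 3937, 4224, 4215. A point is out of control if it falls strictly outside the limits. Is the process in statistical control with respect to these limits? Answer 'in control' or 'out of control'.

in control

All 9 points lie within [3849, 4267].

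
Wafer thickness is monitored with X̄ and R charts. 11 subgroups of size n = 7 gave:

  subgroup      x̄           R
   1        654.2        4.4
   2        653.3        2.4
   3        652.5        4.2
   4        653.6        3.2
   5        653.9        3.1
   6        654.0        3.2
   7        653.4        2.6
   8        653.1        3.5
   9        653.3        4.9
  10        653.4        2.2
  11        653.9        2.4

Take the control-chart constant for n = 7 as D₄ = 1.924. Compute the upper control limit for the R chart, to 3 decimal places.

6.314

R̄ = (4.4 + 2.4 + 4.2 + 3.2 + 3.1 + 3.2 + 2.6 + 3.5 + 4.9 + 2.2 + 2.4) / 11 = 36.1000 / 11 = 3.2818
UCL_R = D₄·R̄ = 1.924 × 3.2818 = 6.3142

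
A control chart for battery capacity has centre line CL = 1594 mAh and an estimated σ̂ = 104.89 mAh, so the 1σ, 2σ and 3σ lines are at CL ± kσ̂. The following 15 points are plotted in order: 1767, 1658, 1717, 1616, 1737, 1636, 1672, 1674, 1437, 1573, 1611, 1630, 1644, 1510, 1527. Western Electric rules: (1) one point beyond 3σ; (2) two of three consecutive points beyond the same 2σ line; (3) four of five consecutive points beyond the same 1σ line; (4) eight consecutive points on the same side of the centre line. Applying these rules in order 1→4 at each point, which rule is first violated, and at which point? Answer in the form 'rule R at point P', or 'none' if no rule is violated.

rule 4 at point 8

Zone of each point (C = within 1σ̂, B = 1σ̂–2σ̂, A = 2σ̂–3σ̂, * = beyond 3σ̂; sign = side of CL): 1:+B, 2:+C, 3:+B, 4:+C, 5:+B, 6:+C, 7:+C, 8:+C, 9:-B, 10:-C, 11:+C, 12:+C, 13:+C, 14:-C, 15:-C
Rule 4 (eight consecutive points on the same side of the centre line) is satisfied at point 8.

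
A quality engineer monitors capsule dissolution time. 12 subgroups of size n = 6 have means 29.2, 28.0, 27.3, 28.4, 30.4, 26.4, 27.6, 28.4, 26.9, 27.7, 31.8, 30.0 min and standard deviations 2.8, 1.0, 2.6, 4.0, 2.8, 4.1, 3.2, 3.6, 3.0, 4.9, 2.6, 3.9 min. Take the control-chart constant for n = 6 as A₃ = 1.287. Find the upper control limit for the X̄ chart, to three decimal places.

X̄̄ = (29.2 + 28.0 + 27.3 + 28.4 + 30.4 + 26.4 + 27.6 + 28.4 + 26.9 + 27.7 + 31.8 + 30.0) / 12 = 28.5083
s̄ = (2.8 + 1.0 + 2.6 + 4.0 + 2.8 + 4.1 + 3.2 + 3.6 + 3.0 + 4.9 + 2.6 + 3.9) / 12 = 3.2083
UCL = X̄̄ + A₃·s̄ = 28.5083 + 1.287 × 3.2083 = 32.6375

32.637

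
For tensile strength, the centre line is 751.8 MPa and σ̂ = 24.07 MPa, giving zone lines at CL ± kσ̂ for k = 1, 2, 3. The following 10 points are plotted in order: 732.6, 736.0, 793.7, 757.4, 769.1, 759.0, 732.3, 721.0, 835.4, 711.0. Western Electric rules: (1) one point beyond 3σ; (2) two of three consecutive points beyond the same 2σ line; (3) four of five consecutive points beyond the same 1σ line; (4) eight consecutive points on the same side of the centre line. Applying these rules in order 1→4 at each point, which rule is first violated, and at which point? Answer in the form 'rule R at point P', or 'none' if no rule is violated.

rule 1 at point 9

Zone of each point (C = within 1σ̂, B = 1σ̂–2σ̂, A = 2σ̂–3σ̂, * = beyond 3σ̂; sign = side of CL): 1:-C, 2:-C, 3:+B, 4:+C, 5:+C, 6:+C, 7:-C, 8:-B, 9:+*, 10:-B
Rule 1 (one point beyond the 3σ limits) is satisfied at point 9.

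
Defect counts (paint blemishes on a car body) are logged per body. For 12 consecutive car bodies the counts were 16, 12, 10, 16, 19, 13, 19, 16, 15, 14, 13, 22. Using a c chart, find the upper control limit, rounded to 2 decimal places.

27.20

c̄ = (16 + 12 + 10 + 16 + 19 + 13 + 19 + 16 + 15 + 14 + 13 + 22) / 12 = 185 / 12 = 15.4167
UCL = c̄ + 3√c̄ = 15.4167 + 3 × √15.4167 = 15.4167 + 3 × 3.9264 = 27.1959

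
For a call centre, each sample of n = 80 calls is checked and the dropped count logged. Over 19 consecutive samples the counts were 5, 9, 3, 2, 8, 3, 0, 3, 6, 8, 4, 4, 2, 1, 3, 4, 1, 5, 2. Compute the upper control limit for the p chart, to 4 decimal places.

p̄ = Σdᵢ / (k·n) = 73 / (19 × 80) = 0.04803
UCL = p̄ + 3·√(p̄(1−p̄)/n) = 0.04803 + 3 × √(0.04803×0.95197/80) = 0.04803 + 3 × 0.02391 = 0.11974

0.1197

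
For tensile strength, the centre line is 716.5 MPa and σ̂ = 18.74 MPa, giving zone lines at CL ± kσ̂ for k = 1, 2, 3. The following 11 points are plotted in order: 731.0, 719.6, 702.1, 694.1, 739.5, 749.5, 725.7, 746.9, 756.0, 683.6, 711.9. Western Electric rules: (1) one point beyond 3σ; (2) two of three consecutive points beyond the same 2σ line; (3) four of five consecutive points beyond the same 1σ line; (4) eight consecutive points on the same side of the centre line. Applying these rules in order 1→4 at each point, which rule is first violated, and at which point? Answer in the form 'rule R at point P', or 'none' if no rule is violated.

rule 3 at point 9

Zone of each point (C = within 1σ̂, B = 1σ̂–2σ̂, A = 2σ̂–3σ̂, * = beyond 3σ̂; sign = side of CL): 1:+C, 2:+C, 3:-C, 4:-B, 5:+B, 6:+B, 7:+C, 8:+B, 9:+A, 10:-B, 11:-C
Rule 3 (four of five consecutive points beyond the same 1σ limit) is satisfied at point 9.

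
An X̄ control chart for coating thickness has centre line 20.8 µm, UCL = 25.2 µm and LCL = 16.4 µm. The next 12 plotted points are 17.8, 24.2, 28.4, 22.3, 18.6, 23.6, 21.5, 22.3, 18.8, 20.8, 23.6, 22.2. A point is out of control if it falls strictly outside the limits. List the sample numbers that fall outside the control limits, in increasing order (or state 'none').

Compare each point to [16.4, 25.2]: sample 3 = 28.4 > UCL.

3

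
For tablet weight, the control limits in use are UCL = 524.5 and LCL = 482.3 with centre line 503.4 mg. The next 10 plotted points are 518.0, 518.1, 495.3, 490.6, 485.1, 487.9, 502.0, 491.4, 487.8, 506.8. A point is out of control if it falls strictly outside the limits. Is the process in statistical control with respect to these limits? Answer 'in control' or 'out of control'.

in control

All 10 points lie within [482.3, 524.5].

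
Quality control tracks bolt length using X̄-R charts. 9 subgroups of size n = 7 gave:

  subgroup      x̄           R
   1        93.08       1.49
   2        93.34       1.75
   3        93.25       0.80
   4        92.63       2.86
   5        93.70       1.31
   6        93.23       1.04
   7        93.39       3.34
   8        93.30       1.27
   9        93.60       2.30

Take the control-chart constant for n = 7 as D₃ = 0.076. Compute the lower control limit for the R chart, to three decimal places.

R̄ = (1.49 + 1.75 + 0.80 + 2.86 + 1.31 + 1.04 + 3.34 + 1.27 + 2.30) / 9 = 16.1600 / 9 = 1.7956
LCL_R = D₃·R̄ = 0.076 × 1.7956 = 0.1365

0.136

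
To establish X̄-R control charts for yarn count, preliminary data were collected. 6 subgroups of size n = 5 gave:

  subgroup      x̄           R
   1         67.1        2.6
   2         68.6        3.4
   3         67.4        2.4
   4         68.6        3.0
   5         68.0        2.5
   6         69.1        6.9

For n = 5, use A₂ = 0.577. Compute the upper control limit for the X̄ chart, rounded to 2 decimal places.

70.13

X̄̄ = (67.1 + 68.6 + 67.4 + 68.6 + 68.0 + 69.1) / 6 = 408.8000 / 6 = 68.1333
R̄ = (2.6 + 3.4 + 2.4 + 3.0 + 2.5 + 6.9) / 6 = 20.8000 / 6 = 3.4667
UCL = X̄̄ + A₂·R̄ = 68.1333 + 0.577 × 3.4667 = 70.1336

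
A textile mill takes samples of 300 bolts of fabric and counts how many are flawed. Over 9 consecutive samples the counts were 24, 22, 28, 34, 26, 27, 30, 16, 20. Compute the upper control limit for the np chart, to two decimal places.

p̄ = Σdᵢ / (k·n) = 227 / (9 × 300) = 0.08407
UCL = np̄ + 3·√(np̄(1−p̄)) = 25.2222 + 3 × √(25.2222×0.91593) = 25.2222 + 3 × 4.8064 = 39.6415

39.64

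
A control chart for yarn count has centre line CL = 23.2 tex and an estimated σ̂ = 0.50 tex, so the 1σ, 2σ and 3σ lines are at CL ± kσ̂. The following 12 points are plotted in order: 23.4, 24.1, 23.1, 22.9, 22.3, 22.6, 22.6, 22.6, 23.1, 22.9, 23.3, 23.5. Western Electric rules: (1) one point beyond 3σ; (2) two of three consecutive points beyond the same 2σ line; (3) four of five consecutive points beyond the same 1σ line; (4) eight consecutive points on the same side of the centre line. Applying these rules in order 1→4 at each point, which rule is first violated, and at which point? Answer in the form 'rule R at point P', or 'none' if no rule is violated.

rule 3 at point 8

Zone of each point (C = within 1σ̂, B = 1σ̂–2σ̂, A = 2σ̂–3σ̂, * = beyond 3σ̂; sign = side of CL): 1:+C, 2:+B, 3:-C, 4:-C, 5:-B, 6:-B, 7:-B, 8:-B, 9:-C, 10:-C, 11:+C, 12:+C
Rule 3 (four of five consecutive points beyond the same 1σ limit) is satisfied at point 8.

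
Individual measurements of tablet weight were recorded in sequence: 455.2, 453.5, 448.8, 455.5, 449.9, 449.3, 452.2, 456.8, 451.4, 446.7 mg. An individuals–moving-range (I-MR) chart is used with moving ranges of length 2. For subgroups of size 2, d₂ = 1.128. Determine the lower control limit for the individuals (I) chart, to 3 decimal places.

441.026

X̄ = (455.2 + 453.5 + 448.8 + 455.5 + 449.9 + 449.3 + 452.2 + 456.8 + 451.4 + 446.7) / 10 = 451.9300
Moving ranges: 1.7, 4.7, 6.7, 5.6, 0.6, 2.9, 4.6, 5.4, 4.7; M̄R̄ = 36.9000 / 9 = 4.1000
LCL = X̄ − 3·M̄R̄/d₂ = 451.9300 − 3 × 4.1000 / 1.128 = 441.0257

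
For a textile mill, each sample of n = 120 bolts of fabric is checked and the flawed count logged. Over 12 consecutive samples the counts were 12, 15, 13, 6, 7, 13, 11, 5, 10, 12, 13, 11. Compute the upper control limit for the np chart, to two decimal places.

p̄ = Σdᵢ / (k·n) = 128 / (12 × 120) = 0.08889
UCL = np̄ + 3·√(np̄(1−p̄)) = 10.6667 + 3 × √(10.6667×0.91111) = 10.6667 + 3 × 3.1175 = 20.0190

20.02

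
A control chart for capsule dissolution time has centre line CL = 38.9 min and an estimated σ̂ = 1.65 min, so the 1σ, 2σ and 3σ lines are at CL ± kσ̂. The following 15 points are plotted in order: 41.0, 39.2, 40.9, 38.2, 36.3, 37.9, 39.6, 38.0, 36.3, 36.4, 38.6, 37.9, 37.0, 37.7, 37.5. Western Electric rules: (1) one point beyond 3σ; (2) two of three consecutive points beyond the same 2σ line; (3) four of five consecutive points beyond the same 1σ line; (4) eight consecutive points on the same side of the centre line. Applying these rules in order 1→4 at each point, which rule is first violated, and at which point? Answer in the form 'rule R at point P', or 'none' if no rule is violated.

rule 4 at point 15

Zone of each point (C = within 1σ̂, B = 1σ̂–2σ̂, A = 2σ̂–3σ̂, * = beyond 3σ̂; sign = side of CL): 1:+B, 2:+C, 3:+B, 4:-C, 5:-B, 6:-C, 7:+C, 8:-C, 9:-B, 10:-B, 11:-C, 12:-C, 13:-B, 14:-C, 15:-C
Rule 4 (eight consecutive points on the same side of the centre line) is satisfied at point 15.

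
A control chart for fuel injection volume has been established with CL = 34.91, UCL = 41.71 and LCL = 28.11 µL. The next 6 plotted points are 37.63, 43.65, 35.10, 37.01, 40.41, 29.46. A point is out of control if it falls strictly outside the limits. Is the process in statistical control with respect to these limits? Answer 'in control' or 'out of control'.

out of control

Compare each point to [28.11, 41.71]: sample 2 = 43.65 > UCL.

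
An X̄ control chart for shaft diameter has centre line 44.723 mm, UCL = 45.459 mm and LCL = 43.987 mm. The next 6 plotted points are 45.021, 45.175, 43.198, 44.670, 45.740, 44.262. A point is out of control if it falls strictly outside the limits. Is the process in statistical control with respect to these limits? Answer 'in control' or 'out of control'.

Compare each point to [43.987, 45.459]: sample 3 = 43.198 < LCL; sample 5 = 45.740 > UCL.

out of control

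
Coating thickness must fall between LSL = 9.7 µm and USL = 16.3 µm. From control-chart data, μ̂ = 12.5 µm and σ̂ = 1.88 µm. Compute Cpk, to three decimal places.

Cpu = (USL − μ̂) / (3σ̂) = (16.3 − 12.5) / (3 × 1.88) = 0.6738; Cpl = (μ̂ − LSL) / (3σ̂) = (12.5 − 9.7) / (3 × 1.88) = 0.4965; Cpk = min(Cpu, Cpl) = 0.4965

0.496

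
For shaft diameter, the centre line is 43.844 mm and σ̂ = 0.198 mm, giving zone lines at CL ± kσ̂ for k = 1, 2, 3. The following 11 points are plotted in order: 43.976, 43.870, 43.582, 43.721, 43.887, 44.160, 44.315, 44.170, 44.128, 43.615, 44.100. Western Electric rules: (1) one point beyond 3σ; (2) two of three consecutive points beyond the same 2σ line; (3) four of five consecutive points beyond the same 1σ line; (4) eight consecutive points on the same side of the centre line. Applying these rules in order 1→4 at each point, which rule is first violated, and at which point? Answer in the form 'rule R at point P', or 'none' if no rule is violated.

Zone of each point (C = within 1σ̂, B = 1σ̂–2σ̂, A = 2σ̂–3σ̂, * = beyond 3σ̂; sign = side of CL): 1:+C, 2:+C, 3:-B, 4:-C, 5:+C, 6:+B, 7:+A, 8:+B, 9:+B, 10:-B, 11:+B
Rule 3 (four of five consecutive points beyond the same 1σ limit) is satisfied at point 9.

rule 3 at point 9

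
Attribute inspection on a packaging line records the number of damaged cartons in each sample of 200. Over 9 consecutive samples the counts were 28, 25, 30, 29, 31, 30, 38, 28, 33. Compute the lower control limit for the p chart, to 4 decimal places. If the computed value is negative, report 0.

0.0751

p̄ = Σdᵢ / (k·n) = 272 / (9 × 200) = 0.15111
LCL = p̄ − 3·√(p̄(1−p̄)/n) = 0.15111 − 3 × 0.02533 = 0.07513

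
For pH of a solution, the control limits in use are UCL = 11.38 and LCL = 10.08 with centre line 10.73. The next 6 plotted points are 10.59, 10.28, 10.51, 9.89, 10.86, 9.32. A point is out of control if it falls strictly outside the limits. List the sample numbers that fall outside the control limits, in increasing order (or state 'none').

Compare each point to [10.08, 11.38]: sample 4 = 9.89 < LCL; sample 6 = 9.32 < LCL.

4, 6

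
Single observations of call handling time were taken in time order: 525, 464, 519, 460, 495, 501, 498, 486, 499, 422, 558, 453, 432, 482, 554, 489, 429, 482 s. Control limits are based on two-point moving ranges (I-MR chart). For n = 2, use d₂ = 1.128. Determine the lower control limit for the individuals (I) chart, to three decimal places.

347.859

X̄ = (525 + 464 + 519 + 460 + 495 + 501 + 498 + 486 + 499 + 422 + 558 + 453 + 432 + 482 + 554 + 489 + 429 + 482) / 18 = 486.0000
Moving ranges: 61, 55, 59, 35, 6, 3, 12, 13, 77, 136, 105, 21, 50, 72, 65, 60, 53; M̄R̄ = 883.0000 / 17 = 51.9412
LCL = X̄ − 3·M̄R̄/d₂ = 486.0000 − 3 × 51.9412 / 1.128 = 347.8586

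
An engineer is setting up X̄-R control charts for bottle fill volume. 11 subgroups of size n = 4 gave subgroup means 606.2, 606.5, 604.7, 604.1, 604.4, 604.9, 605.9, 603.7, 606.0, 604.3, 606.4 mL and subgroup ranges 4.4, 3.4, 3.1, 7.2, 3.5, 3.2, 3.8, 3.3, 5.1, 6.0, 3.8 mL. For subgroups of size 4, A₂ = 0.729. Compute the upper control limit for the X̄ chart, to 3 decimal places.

X̄̄ = (606.2 + 606.5 + 604.7 + 604.1 + 604.4 + 604.9 + 605.9 + 603.7 + 606.0 + 604.3 + 606.4) / 11 = 6657.1000 / 11 = 605.1909
R̄ = (4.4 + 3.4 + 3.1 + 7.2 + 3.5 + 3.2 + 3.8 + 3.3 + 5.1 + 6.0 + 3.8) / 11 = 46.8000 / 11 = 4.2545
UCL = X̄̄ + A₂·R̄ = 605.1909 + 0.729 × 4.2545 = 608.2925

608.292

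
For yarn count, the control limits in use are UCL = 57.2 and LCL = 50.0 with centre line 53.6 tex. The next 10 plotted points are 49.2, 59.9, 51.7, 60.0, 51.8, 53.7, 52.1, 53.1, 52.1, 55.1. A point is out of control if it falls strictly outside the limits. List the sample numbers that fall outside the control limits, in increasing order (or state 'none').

Compare each point to [50.0, 57.2]: sample 1 = 49.2 < LCL; sample 2 = 59.9 > UCL; sample 4 = 60.0 > UCL.

1, 2, 4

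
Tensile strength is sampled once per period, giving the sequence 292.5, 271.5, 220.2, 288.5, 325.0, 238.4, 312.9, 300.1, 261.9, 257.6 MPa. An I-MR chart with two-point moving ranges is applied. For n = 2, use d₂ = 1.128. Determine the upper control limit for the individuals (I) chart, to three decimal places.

X̄ = (292.5 + 271.5 + 220.2 + 288.5 + 325.0 + 238.4 + 312.9 + 300.1 + 261.9 + 257.6) / 10 = 276.8600
Moving ranges: 21.0, 51.3, 68.3, 36.5, 86.6, 74.5, 12.8, 38.2, 4.3; M̄R̄ = 393.5000 / 9 = 43.7222
UCL = X̄ + 3·M̄R̄/d₂ = 276.8600 + 3 × 43.7222 / 1.128 = 393.1425

393.143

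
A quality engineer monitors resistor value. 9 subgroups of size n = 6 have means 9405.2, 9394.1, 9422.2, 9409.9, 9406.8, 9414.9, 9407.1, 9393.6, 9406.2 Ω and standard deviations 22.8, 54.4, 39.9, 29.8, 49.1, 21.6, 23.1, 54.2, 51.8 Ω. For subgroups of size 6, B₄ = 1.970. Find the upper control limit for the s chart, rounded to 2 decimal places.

s̄ = (22.8 + 54.4 + 39.9 + 29.8 + 49.1 + 21.6 + 23.1 + 54.2 + 51.8) / 9 = 38.5222
UCL_s = B₄·s̄ = 1.970 × 38.5222 = 75.8888

75.89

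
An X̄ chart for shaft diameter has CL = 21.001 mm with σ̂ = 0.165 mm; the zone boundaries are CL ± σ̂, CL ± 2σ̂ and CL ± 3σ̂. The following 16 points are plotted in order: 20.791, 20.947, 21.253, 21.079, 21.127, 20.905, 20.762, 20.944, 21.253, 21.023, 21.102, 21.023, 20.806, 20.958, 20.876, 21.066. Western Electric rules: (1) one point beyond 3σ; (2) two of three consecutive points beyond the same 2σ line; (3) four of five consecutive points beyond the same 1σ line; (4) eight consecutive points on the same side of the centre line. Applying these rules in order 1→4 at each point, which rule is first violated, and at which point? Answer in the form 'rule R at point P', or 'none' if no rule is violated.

Zone of each point (C = within 1σ̂, B = 1σ̂–2σ̂, A = 2σ̂–3σ̂, * = beyond 3σ̂; sign = side of CL): 1:-B, 2:-C, 3:+B, 4:+C, 5:+C, 6:-C, 7:-B, 8:-C, 9:+B, 10:+C, 11:+C, 12:+C, 13:-B, 14:-C, 15:-C, 16:+C
No rule fires across all 16 points.

none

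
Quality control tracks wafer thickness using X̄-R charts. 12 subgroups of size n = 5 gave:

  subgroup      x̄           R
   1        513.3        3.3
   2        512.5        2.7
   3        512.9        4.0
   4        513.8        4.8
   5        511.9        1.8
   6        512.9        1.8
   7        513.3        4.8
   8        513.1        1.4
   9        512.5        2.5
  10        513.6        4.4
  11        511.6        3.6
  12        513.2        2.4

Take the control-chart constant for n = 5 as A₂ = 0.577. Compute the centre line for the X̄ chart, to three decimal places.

X̄̄ = (513.3 + 512.5 + 512.9 + 513.8 + 511.9 + 512.9 + 513.3 + 513.1 + 512.5 + 513.6 + 511.6 + 513.2) / 12 = 6154.6000 / 12 = 512.8833
CL = X̄̄ = 512.8833

512.883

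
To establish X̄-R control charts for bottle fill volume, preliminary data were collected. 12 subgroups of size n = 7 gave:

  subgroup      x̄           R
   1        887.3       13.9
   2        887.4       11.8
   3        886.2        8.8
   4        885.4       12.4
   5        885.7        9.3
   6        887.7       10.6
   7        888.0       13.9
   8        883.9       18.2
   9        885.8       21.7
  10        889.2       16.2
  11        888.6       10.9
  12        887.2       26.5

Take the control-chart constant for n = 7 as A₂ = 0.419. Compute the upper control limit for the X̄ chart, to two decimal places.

X̄̄ = (887.3 + 887.4 + 886.2 + 885.4 + 885.7 + 887.7 + 888.0 + 883.9 + 885.8 + 889.2 + 888.6 + 887.2) / 12 = 10642.4000 / 12 = 886.8667
R̄ = (13.9 + 11.8 + 8.8 + 12.4 + 9.3 + 10.6 + 13.9 + 18.2 + 21.7 + 16.2 + 10.9 + 26.5) / 12 = 174.2000 / 12 = 14.5167
UCL = X̄̄ + A₂·R̄ = 886.8667 + 0.419 × 14.5167 = 892.9492

892.95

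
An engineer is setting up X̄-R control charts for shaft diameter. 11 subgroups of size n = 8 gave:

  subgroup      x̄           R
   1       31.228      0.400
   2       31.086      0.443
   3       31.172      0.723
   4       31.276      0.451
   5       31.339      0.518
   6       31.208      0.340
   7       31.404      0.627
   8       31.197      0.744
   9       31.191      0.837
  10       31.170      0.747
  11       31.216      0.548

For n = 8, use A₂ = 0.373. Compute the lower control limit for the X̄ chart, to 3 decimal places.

X̄̄ = (31.228 + 31.086 + 31.172 + 31.276 + 31.339 + 31.208 + 31.404 + 31.197 + 31.191 + 31.170 + 31.216) / 11 = 343.4870 / 11 = 31.2261
R̄ = (0.400 + 0.443 + 0.723 + 0.451 + 0.518 + 0.340 + 0.627 + 0.744 + 0.837 + 0.747 + 0.548) / 11 = 6.3780 / 11 = 0.5798
LCL = X̄̄ − A₂·R̄ = 31.2261 − 0.373 × 0.5798 = 31.0098

31.010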